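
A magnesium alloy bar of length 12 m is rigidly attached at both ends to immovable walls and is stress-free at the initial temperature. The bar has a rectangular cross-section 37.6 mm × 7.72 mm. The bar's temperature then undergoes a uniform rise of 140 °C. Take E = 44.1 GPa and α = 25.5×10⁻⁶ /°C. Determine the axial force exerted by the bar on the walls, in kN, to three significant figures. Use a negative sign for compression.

Free thermal expansion αLΔT = 25.5e-6 · 12000 · 140 = 42.84 mm.
The walls impose strain ε = −(42.84)/12000 = -3.5700e-03; σ = Eε = 44100 · -3.5700e-03 = -157.4 MPa.
Wall reaction R = σ·A = -157.4·290.3 = -45700 N = -45.7 kN.

-45.7 kN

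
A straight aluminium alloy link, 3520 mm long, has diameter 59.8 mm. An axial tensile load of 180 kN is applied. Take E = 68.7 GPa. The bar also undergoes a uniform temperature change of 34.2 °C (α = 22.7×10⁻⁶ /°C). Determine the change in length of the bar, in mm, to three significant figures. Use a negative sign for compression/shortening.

6.02 mm

A = 2809 mm².
δ_mech = NL/(AE) = 180000·3520/(2809·68700) = 3.284 mm.
δ_thermal = αLΔT = 22.7e-6·3520·34.2 = 2.733 mm.
δ = δ_mech + δ_thermal = 6.016 mm.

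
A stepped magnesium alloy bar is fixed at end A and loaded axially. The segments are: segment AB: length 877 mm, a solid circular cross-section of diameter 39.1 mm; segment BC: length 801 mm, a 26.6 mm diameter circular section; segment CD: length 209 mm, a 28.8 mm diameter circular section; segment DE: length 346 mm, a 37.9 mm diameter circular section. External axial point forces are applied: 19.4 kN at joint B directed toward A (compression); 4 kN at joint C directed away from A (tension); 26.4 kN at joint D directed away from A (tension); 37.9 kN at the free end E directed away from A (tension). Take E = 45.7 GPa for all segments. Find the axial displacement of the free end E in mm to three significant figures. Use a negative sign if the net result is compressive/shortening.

Internal axial forces (sectioning from the free end, tension +): N_DE = 37.9 kN, N_CD = 64.3 kN, N_BC = 68.3 kN, N_AB = 48.9 kN.
A_AB = 1201 mm².
A_BC = 555.7 mm².
A_CD = 651.4 mm².
A_DE = 1128 mm².
δ_AB = 48900·877/(1201·45700) = 0.7815 mm
δ_BC = 68300·801/(555.7·45700) = 2.154 mm
δ_CD = 64300·209/(651.4·45700) = 0.4514 mm
δ_DE = 37900·346/(1128·45700) = 0.2543 mm
δ = Σδ_i = 3.641 mm.

3.64 mm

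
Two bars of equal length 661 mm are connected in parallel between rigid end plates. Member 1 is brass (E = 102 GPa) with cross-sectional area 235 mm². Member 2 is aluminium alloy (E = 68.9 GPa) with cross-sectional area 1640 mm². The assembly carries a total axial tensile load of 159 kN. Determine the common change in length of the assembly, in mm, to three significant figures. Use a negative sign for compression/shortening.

0.767 mm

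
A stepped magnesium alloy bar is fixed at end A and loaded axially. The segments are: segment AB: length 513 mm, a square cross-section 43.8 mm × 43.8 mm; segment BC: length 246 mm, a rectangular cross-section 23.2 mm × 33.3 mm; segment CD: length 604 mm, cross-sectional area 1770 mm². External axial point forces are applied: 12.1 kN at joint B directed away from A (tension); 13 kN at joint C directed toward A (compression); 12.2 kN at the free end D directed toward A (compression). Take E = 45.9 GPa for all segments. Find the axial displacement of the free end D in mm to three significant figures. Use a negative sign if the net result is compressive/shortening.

Internal axial forces (sectioning from the free end, tension +): N_CD = -12.2 kN, N_BC = -25.2 kN, N_AB = -13.1 kN.
A_AB = 1918 mm².
A_BC = 772.6 mm².
δ_AB = -13100·513/(1918·45900) = -0.07632 mm
δ_BC = -25200·246/(772.6·45900) = -0.1748 mm
δ_CD = -12200·604/(1770·45900) = -0.0907 mm
δ = Σδ_i = -0.3418 mm.

-0.342 mm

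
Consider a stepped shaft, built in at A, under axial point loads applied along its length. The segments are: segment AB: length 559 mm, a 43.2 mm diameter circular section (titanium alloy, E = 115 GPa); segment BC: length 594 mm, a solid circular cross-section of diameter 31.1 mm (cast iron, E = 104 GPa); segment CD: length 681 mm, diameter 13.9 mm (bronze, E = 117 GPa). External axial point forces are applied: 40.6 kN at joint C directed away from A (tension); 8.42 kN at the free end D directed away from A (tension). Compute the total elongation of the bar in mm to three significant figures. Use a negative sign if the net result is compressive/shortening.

Internal axial forces (sectioning from the free end, tension +): N_CD = 8.42 kN, N_BC = 49.02 kN, N_AB = 49.02 kN.
A_AB = 1466 mm².
A_BC = 759.6 mm².
A_CD = 151.7 mm².
δ_AB = 49020·559/(1466·115000) = 0.1626 mm
δ_BC = 49020·594/(759.6·104000) = 0.3686 mm
δ_CD = 8420·681/(151.7·117000) = 0.323 mm
δ = Σδ_i = 0.8541 mm.

0.854 mm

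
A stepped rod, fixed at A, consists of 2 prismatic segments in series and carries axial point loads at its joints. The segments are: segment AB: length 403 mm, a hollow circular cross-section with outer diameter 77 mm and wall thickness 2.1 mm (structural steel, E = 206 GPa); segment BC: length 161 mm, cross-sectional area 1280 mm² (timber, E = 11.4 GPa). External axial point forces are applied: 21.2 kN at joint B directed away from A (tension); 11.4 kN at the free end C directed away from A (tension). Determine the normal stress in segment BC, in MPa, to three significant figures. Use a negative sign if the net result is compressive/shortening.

Internal axial forces (sectioning from the free end, tension +): N_BC = 11.4 kN, N_AB = 32.6 kN.
σ_BC = N_BC/A_BC = 11400/1280 = 8.906 MPa.

8.91 MPa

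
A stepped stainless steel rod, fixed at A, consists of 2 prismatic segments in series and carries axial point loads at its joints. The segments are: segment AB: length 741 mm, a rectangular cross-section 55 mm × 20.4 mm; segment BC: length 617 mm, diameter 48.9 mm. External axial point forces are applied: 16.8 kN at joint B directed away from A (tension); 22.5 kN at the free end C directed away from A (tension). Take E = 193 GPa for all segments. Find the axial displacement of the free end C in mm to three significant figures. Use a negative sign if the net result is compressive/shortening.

Internal axial forces (sectioning from the free end, tension +): N_BC = 22.5 kN, N_AB = 39.3 kN.
A_AB = 1122 mm².
A_BC = 1878 mm².
δ_AB = 39300·741/(1122·193000) = 0.1345 mm
δ_BC = 22500·617/(1878·193000) = 0.0383 mm
δ = Σδ_i = 0.1728 mm.

0.173 mm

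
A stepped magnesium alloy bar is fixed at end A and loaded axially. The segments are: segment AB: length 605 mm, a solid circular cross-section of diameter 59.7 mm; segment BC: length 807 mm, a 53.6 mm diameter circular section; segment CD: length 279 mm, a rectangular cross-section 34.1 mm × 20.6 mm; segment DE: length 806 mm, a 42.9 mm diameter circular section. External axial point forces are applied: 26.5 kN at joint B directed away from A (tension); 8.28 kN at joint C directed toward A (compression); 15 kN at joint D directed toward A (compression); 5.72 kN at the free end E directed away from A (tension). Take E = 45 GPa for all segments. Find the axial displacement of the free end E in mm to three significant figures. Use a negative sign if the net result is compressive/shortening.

Internal axial forces (sectioning from the free end, tension +): N_DE = 5.72 kN, N_CD = -9.28 kN, N_BC = -17.56 kN, N_AB = 8.94 kN.
A_AB = 2799 mm².
A_BC = 2256 mm².
A_CD = 702.5 mm².
A_DE = 1445 mm².
δ_AB = 8940·605/(2799·45000) = 0.04294 mm
δ_BC = -17560·807/(2256·45000) = -0.1396 mm
δ_CD = -9280·279/(702.5·45000) = -0.08191 mm
δ_DE = 5720·806/(1445·45000) = 0.07088 mm
δ = Σδ_i = -0.1077 mm.

-0.108 mm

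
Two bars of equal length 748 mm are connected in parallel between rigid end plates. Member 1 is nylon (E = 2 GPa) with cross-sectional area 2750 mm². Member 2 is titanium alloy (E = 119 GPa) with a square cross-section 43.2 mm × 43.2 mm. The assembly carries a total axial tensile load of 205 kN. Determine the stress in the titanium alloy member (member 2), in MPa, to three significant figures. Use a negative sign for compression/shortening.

A_2 = 1866 mm².
Equal strain + equilibrium ⇒ each member carries load in proportion to AE: A₁E₁ = 5500000 N, A₂E₂ = 222100000 N, ΣAE = 227600000 N.
σ₂ = P·E₂/ΣAE = 205000·119000/227600000 = 107.2 MPa.

107 MPa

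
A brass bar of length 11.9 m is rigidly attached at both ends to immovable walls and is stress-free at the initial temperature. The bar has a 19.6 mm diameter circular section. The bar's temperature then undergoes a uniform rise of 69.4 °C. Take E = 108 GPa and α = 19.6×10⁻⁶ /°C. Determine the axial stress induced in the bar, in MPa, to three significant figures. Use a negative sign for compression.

Free thermal expansion αLΔT = 19.6e-6 · 11900 · 69.4 = 16.19 mm.
The walls impose strain ε = −(16.19)/11900 = -1.3602e-03; σ = Eε = 108000 · -1.3602e-03 = -146.9 MPa.

-147 MPa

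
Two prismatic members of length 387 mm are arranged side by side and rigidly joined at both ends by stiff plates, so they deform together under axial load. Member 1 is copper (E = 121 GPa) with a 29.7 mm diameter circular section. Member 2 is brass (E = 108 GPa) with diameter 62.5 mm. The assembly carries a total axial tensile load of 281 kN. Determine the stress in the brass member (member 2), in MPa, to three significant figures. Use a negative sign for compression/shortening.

73.1 MPa

A_1 = 692.8 mm².
A_2 = 3068 mm².
Equal strain + equilibrium ⇒ each member carries load in proportion to AE: A₁E₁ = 83830000 N, A₂E₂ = 331300000 N, ΣAE = 415200000 N.
σ₂ = P·E₂/ΣAE = 281000·108000/415200000 = 73.1 MPa.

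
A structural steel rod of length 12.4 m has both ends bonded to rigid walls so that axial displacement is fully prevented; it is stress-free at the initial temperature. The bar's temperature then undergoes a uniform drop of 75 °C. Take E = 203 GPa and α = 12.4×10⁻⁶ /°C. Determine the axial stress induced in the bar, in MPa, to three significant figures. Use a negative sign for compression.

Free thermal expansion αLΔT = 12.4e-6 · 12400 · -75 = -11.53 mm.
The walls impose strain ε = −(-11.53)/12400 = 9.3000e-04; σ = Eε = 203000 · 9.3000e-04 = 188.8 MPa.

189 MPa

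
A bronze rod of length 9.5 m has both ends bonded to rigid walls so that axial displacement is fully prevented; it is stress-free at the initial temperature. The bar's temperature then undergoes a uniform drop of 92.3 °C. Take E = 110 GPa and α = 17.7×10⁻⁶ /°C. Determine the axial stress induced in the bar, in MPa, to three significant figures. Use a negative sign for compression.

Free thermal expansion αLΔT = 17.7e-6 · 9500 · -92.3 = -15.52 mm.
The walls impose strain ε = −(-15.52)/9500 = 1.6337e-03; σ = Eε = 110000 · 1.6337e-03 = 179.7 MPa.

180 MPa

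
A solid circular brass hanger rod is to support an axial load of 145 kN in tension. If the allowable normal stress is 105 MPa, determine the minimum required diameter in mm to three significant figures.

41.9 mm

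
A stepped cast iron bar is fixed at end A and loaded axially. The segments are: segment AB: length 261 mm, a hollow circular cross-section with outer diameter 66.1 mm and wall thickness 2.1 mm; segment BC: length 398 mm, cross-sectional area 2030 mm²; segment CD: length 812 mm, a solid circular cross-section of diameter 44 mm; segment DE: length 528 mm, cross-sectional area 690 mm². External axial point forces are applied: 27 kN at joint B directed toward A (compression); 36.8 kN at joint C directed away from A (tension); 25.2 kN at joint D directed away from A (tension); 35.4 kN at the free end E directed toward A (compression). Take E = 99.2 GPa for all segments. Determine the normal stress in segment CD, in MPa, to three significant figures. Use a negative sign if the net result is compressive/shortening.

-6.71 MPa

Internal axial forces (sectioning from the free end, tension +): N_DE = -35.4 kN, N_CD = -10.2 kN, N_BC = 26.6 kN, N_AB = -0.4 kN.
A_CD = 1521 mm².
σ_CD = N_CD/A_CD = -10200/1521 = -6.708 MPa.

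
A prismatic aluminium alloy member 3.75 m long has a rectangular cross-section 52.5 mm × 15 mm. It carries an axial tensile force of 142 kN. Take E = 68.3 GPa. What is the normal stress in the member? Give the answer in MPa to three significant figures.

180 MPa

A = 787.5 mm².
σ = N/A = 142000/787.5 = 180.3 MPa.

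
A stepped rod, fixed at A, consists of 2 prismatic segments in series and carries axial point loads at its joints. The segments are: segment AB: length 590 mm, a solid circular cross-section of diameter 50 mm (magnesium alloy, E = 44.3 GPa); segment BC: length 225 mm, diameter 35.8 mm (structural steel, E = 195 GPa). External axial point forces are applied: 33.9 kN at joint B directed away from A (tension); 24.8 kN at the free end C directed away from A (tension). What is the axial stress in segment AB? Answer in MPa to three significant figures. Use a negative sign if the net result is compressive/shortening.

29.9 MPa

Internal axial forces (sectioning from the free end, tension +): N_BC = 24.8 kN, N_AB = 58.7 kN.
A_AB = 1963 mm².
σ_AB = N_AB/A_AB = 58700/1963 = 29.9 MPa.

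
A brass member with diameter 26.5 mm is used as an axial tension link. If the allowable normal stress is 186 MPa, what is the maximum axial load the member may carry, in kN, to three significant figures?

103 kN

A = 551.5 mm².
P_max = σ_allow · A = 186 · 551.5 = 102600 N = 102.6 kN.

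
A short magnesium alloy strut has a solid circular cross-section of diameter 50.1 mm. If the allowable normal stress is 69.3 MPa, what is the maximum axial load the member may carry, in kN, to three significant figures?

A = 1971 mm².
P_max = σ_allow · A = 69.3 · 1971 = 136600 N = 136.6 kN.

137 kN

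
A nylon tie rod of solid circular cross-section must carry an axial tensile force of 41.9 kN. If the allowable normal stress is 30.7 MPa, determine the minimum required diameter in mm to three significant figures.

Required area A ≥ P/σ_allow = 41900/30.7 = 1365 mm².
For a solid circular section, d ≥ √(4A/π) = 41.69 mm.

41.7 mm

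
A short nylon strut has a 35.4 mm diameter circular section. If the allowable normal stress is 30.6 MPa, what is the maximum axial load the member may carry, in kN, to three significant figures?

A = 984.2 mm².
P_max = σ_allow · A = 30.6 · 984.2 = 30120 N = 30.12 kN.

30.1 kN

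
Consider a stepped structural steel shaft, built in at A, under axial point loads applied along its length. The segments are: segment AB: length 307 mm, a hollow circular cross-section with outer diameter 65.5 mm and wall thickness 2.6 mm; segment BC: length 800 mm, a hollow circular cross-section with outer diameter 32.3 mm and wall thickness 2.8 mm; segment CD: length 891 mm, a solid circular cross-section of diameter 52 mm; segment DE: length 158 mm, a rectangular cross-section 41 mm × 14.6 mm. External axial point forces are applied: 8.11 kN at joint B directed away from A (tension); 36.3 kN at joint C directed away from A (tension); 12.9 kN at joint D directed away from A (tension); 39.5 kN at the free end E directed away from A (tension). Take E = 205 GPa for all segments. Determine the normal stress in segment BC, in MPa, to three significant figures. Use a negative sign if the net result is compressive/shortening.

342 MPa

Internal axial forces (sectioning from the free end, tension +): N_DE = 39.5 kN, N_CD = 52.4 kN, N_BC = 88.7 kN, N_AB = 96.81 kN.
A_BC = 259.5 mm².
σ_BC = N_BC/A_BC = 88700/259.5 = 341.8 MPa.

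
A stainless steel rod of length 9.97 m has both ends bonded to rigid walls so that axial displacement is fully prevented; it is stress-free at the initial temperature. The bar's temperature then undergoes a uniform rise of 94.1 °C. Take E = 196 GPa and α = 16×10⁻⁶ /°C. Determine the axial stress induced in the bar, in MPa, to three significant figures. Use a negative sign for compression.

-295 MPa

Free thermal expansion αLΔT = 16e-6 · 9970 · 94.1 = 15.01 mm.
The walls impose strain ε = −(15.01)/9970 = -1.5056e-03; σ = Eε = 196000 · -1.5056e-03 = -295.1 MPa.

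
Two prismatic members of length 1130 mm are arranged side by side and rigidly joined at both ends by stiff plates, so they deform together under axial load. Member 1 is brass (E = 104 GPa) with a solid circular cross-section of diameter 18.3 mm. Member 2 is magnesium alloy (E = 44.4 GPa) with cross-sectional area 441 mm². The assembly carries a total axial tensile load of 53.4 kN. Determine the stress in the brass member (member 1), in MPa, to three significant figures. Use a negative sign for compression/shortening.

A_1 = 263 mm².
Equal strain + equilibrium ⇒ each member carries load in proportion to AE: A₁E₁ = 27350000 N, A₂E₂ = 19580000 N, ΣAE = 46930000 N.
σ₁ = P·E₁/ΣAE = 53400·104000/46930000 = 118.3 MPa.

118 MPa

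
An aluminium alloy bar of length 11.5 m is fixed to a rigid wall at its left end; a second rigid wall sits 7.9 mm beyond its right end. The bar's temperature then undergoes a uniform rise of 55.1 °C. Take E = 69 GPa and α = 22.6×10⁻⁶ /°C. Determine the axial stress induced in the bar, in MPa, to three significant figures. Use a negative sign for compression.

Free thermal expansion αLΔT = 22.6e-6 · 11500 · 55.1 = 14.32 mm.
The walls engage after the gap closes; constrained expansion = 14.32 − 7.9 = 6.42 mm.
The walls impose strain ε = −(6.42)/11500 = -5.5830e-04; σ = Eε = 69000 · -5.5830e-04 = -38.52 MPa.

-38.5 MPa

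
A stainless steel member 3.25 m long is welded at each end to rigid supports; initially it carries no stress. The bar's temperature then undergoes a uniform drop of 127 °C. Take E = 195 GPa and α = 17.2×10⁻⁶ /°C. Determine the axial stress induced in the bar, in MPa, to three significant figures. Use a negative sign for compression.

Free thermal expansion αLΔT = 17.2e-6 · 3250 · -127 = -7.099 mm.
The walls impose strain ε = −(-7.099)/3250 = 2.1844e-03; σ = Eε = 195000 · 2.1844e-03 = 426 MPa.

426 MPa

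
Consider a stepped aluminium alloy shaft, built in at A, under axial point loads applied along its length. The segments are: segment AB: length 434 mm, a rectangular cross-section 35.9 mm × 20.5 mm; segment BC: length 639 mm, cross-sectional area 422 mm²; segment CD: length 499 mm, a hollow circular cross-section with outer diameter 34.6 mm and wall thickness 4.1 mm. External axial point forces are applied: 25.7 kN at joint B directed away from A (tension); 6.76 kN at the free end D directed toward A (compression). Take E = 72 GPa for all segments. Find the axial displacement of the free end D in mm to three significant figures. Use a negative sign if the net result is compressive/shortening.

-0.106 mm

Internal axial forces (sectioning from the free end, tension +): N_CD = -6.76 kN, N_BC = -6.76 kN, N_AB = 18.94 kN.
A_AB = 735.9 mm².
A_CD = 392.9 mm².
δ_AB = 18940·434/(735.9·72000) = 0.1551 mm
δ_BC = -6760·639/(422·72000) = -0.1422 mm
δ_CD = -6760·499/(392.9·72000) = -0.1193 mm
δ = Σδ_i = -0.1063 mm.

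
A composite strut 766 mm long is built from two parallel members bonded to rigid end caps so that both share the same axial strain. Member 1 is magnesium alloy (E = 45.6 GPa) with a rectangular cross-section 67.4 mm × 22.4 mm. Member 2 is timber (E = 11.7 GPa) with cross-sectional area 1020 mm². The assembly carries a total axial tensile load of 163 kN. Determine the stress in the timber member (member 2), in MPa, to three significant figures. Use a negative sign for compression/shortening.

23.6 MPa

A_1 = 1510 mm².
Equal strain + equilibrium ⇒ each member carries load in proportion to AE: A₁E₁ = 68850000 N, A₂E₂ = 11930000 N, ΣAE = 80780000 N.
σ₂ = P·E₂/ΣAE = 163000·11700/80780000 = 23.61 MPa.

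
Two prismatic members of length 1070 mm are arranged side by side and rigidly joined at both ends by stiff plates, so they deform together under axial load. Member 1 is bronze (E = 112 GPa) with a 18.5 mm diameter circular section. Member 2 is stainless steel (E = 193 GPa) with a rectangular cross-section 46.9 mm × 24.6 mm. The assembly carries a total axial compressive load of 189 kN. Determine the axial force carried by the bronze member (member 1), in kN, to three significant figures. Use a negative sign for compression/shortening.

-22.5 kN

A_1 = 268.8 mm².
A_2 = 1154 mm².
Equal strain + equilibrium ⇒ each member carries load in proportion to AE: A₁E₁ = 30110000 N, A₂E₂ = 222700000 N, ΣAE = 252800000 N.
F₁ = P·A₁E₁/ΣAE = -189000·30110000/252800000 = -22510 N.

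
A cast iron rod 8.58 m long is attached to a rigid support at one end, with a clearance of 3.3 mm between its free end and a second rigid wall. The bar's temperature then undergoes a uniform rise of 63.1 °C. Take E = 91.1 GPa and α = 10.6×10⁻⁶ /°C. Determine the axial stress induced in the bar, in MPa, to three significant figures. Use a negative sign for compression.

-25.9 MPa

Free thermal expansion αLΔT = 10.6e-6 · 8580 · 63.1 = 5.739 mm.
The walls engage after the gap closes; constrained expansion = 5.739 − 3.3 = 2.439 mm.
The walls impose strain ε = −(2.439)/8580 = -2.8424e-04; σ = Eε = 91100 · -2.8424e-04 = -25.89 MPa.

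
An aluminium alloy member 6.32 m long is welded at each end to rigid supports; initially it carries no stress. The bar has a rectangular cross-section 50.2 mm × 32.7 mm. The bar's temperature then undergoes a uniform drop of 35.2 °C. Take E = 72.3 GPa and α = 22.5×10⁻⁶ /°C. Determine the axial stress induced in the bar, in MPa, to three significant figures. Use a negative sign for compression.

Free thermal expansion αLΔT = 22.5e-6 · 6320 · -35.2 = -5.005 mm.
The walls impose strain ε = −(-5.005)/6320 = 7.9200e-04; σ = Eε = 72300 · 7.9200e-04 = 57.26 MPa.

57.3 MPa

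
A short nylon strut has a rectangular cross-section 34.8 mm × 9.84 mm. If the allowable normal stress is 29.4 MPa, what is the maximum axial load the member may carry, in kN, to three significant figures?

A = 342.4 mm².
P_max = σ_allow · A = 29.4 · 342.4 = 10070 N = 10.07 kN.

10.1 kN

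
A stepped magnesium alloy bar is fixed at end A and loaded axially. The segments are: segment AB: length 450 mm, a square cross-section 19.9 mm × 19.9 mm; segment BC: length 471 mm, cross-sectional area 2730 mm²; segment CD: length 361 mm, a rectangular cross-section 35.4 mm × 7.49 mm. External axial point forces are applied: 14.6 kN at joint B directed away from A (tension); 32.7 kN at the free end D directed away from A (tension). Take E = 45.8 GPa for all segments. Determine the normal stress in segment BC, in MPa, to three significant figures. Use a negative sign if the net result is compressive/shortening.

Internal axial forces (sectioning from the free end, tension +): N_CD = 32.7 kN, N_BC = 32.7 kN, N_AB = 47.3 kN.
σ_BC = N_BC/A_BC = 32700/2730 = 11.98 MPa.

12.0 MPa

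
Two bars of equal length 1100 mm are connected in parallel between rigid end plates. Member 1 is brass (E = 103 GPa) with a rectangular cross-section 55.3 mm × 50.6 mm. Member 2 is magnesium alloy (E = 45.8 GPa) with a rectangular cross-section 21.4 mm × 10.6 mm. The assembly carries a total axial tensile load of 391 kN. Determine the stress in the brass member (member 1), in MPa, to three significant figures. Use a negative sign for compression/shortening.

135 MPa

A_1 = 2798 mm².
A_2 = 226.8 mm².
Equal strain + equilibrium ⇒ each member carries load in proportion to AE: A₁E₁ = 288200000 N, A₂E₂ = 10390000 N, ΣAE = 298600000 N.
σ₁ = P·E₁/ΣAE = 391000·103000/298600000 = 134.9 MPa.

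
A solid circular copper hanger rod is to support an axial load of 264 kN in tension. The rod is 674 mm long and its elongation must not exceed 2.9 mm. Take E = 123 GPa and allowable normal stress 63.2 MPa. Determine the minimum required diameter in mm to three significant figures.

72.9 mm

Required area A ≥ P/σ_allow = 264000/63.2 = 4177 mm².
For a solid circular section, d ≥ √(4A/π) = 72.93 mm.
Elongation limit: A ≥ PL/(Eδ_allow) = 264000·674/(123000·2.9) = 498.8 mm² ⇒ d ≥ 25.2 mm.
The stress limit governs.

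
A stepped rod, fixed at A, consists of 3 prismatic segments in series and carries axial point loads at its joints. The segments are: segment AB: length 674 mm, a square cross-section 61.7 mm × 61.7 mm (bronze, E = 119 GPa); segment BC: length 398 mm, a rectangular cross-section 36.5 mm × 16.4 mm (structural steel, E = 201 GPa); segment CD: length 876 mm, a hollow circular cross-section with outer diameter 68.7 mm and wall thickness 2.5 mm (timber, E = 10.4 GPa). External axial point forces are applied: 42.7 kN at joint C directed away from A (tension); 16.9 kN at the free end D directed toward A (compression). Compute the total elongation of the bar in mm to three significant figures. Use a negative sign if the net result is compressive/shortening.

-2.61 mm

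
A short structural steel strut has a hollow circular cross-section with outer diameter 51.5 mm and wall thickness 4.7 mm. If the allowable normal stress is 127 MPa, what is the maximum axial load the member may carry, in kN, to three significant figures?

A = 691 mm².
P_max = σ_allow · A = 127 · 691 = 87760 N = 87.76 kN.

87.8 kN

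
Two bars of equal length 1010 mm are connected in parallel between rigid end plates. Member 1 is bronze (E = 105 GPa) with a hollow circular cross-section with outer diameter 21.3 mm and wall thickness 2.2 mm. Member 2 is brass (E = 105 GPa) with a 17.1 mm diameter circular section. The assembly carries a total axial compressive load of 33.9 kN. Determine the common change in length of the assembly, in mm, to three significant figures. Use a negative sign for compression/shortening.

A_1 = 132 mm².
A_2 = 229.7 mm².
Equal strain + equilibrium ⇒ each member carries load in proportion to AE: A₁E₁ = 13860000 N, A₂E₂ = 24110000 N, ΣAE = 37980000 N.
δ = PL/ΣAE = -33900·1010/37980000 = -0.9016 mm.

-0.902 mm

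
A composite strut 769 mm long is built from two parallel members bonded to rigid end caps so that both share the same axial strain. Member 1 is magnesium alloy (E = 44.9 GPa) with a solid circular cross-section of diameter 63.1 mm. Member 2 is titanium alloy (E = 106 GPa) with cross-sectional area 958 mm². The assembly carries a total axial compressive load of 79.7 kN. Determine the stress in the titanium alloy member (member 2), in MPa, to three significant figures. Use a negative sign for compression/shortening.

-34.9 MPa

A_1 = 3127 mm².
Equal strain + equilibrium ⇒ each member carries load in proportion to AE: A₁E₁ = 140400000 N, A₂E₂ = 101500000 N, ΣAE = 242000000 N.
σ₂ = P·E₂/ΣAE = -79700·106000/242000000 = -34.92 MPa.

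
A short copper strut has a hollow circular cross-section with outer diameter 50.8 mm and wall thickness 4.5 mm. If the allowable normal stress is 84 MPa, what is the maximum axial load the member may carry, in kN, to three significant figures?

A = 654.6 mm².
P_max = σ_allow · A = 84 · 654.6 = 54980 N = 54.98 kN.

55.0 kN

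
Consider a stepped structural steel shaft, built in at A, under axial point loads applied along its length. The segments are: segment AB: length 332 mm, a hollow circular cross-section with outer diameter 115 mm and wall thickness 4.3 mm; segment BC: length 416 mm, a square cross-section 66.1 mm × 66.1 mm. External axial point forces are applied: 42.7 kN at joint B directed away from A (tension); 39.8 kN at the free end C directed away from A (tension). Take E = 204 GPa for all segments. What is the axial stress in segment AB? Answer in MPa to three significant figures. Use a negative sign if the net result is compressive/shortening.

Internal axial forces (sectioning from the free end, tension +): N_BC = 39.8 kN, N_AB = 82.5 kN.
A_AB = 1495 mm².
σ_AB = N_AB/A_AB = 82500/1495 = 55.17 MPa.

55.2 MPa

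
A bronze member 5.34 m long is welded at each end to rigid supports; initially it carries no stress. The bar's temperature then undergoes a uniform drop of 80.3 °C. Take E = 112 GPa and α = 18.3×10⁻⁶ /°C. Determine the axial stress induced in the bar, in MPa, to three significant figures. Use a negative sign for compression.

Free thermal expansion αLΔT = 18.3e-6 · 5340 · -80.3 = -7.847 mm.
The walls impose strain ε = −(-7.847)/5340 = 1.4695e-03; σ = Eε = 112000 · 1.4695e-03 = 164.6 MPa.

165 MPa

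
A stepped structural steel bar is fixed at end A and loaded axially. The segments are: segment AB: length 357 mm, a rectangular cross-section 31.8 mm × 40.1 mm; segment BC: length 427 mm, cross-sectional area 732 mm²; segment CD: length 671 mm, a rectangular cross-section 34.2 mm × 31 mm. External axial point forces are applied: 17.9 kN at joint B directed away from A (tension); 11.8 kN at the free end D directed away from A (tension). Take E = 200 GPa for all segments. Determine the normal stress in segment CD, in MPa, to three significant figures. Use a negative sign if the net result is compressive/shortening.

11.1 MPa

Internal axial forces (sectioning from the free end, tension +): N_CD = 11.8 kN, N_BC = 11.8 kN, N_AB = 29.7 kN.
A_CD = 1060 mm².
σ_CD = N_CD/A_CD = 11800/1060 = 11.13 MPa.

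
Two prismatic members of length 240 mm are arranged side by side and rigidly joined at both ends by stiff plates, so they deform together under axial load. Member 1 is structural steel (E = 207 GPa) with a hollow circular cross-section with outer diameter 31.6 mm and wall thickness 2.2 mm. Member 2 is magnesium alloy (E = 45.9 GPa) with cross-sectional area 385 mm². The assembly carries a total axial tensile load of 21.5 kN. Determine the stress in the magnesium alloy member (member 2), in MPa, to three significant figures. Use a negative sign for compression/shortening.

A_1 = 203.2 mm².
Equal strain + equilibrium ⇒ each member carries load in proportion to AE: A₁E₁ = 42060000 N, A₂E₂ = 17670000 N, ΣAE = 59730000 N.
σ₂ = P·E₂/ΣAE = 21500·45900/59730000 = 16.52 MPa.

16.5 MPa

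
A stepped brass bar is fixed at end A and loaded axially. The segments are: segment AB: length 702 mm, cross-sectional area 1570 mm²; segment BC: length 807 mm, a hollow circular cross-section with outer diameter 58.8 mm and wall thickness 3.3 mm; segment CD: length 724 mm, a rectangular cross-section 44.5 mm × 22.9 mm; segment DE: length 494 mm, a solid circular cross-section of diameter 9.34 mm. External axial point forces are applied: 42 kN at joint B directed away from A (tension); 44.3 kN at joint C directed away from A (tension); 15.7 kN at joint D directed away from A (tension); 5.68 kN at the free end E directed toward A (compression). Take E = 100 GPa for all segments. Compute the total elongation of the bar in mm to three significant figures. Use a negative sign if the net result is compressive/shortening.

0.854 mm

Internal axial forces (sectioning from the free end, tension +): N_DE = -5.68 kN, N_CD = 10.02 kN, N_BC = 54.32 kN, N_AB = 96.32 kN.
A_BC = 575.4 mm².
A_CD = 1019 mm².
A_DE = 68.51 mm².
δ_AB = 96320·702/(1570·100000) = 0.4307 mm
δ_BC = 54320·807/(575.4·100000) = 0.7619 mm
δ_CD = 10020·724/(1019·100000) = 0.07119 mm
δ_DE = -5680·494/(68.51·100000) = -0.4095 mm
δ = Σδ_i = 0.8542 mm.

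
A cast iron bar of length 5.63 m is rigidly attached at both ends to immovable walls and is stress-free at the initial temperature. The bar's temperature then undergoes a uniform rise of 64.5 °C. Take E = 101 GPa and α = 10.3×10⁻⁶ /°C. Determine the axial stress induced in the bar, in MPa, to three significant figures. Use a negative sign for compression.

Free thermal expansion αLΔT = 10.3e-6 · 5630 · 64.5 = 3.74 mm.
The walls impose strain ε = −(3.74)/5630 = -6.6435e-04; σ = Eε = 101000 · -6.6435e-04 = -67.1 MPa.

-67.1 MPa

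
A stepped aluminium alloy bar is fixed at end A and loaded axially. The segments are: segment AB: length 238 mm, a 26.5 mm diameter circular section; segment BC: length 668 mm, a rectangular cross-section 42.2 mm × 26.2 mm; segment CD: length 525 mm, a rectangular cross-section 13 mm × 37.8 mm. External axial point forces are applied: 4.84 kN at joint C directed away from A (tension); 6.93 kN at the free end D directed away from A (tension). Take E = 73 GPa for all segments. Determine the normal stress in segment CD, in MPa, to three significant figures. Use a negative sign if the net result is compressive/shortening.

14.1 MPa

Internal axial forces (sectioning from the free end, tension +): N_CD = 6.93 kN, N_BC = 11.77 kN, N_AB = 11.77 kN.
A_CD = 491.4 mm².
σ_CD = N_CD/A_CD = 6930/491.4 = 14.1 MPa.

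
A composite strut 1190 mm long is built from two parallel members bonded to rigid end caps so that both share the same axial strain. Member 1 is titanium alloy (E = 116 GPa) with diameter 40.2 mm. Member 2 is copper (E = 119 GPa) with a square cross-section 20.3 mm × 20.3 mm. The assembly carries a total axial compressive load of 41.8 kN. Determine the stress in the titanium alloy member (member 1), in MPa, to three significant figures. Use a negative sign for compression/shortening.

A_1 = 1269 mm².
A_2 = 412.1 mm².
Equal strain + equilibrium ⇒ each member carries load in proportion to AE: A₁E₁ = 147200000 N, A₂E₂ = 49040000 N, ΣAE = 196300000 N.
σ₁ = P·E₁/ΣAE = -41800·116000/196300000 = -24.7 MPa.

-24.7 MPa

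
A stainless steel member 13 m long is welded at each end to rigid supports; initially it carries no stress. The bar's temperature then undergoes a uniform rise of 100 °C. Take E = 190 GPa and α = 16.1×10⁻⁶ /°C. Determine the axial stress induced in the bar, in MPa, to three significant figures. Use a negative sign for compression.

Free thermal expansion αLΔT = 16.1e-6 · 13000 · 100 = 20.93 mm.
The walls impose strain ε = −(20.93)/13000 = -1.6100e-03; σ = Eε = 190000 · -1.6100e-03 = -305.9 MPa.

-306 MPa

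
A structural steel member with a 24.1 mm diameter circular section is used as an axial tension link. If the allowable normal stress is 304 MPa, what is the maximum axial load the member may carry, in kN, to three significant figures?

A = 456.2 mm².
P_max = σ_allow · A = 304 · 456.2 = 138700 N = 138.7 kN.

139 kN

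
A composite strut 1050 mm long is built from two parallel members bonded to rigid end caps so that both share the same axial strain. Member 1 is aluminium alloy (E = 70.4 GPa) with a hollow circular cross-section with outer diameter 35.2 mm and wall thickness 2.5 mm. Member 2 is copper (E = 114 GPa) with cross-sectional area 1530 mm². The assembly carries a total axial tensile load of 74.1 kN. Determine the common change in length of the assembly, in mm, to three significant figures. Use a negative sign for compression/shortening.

0.404 mm

A_1 = 256.8 mm².
Equal strain + equilibrium ⇒ each member carries load in proportion to AE: A₁E₁ = 18080000 N, A₂E₂ = 174400000 N, ΣAE = 192500000 N.
δ = PL/ΣAE = 74100·1050/192500000 = 0.4042 mm.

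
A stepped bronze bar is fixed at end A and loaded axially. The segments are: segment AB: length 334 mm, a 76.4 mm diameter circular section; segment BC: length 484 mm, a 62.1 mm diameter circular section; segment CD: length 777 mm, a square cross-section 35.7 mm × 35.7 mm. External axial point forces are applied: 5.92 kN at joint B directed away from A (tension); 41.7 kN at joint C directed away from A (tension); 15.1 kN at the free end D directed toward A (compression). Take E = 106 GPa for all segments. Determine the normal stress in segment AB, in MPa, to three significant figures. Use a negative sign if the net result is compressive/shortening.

7.09 MPa

Internal axial forces (sectioning from the free end, tension +): N_CD = -15.1 kN, N_BC = 26.6 kN, N_AB = 32.52 kN.
A_AB = 4584 mm².
σ_AB = N_AB/A_AB = 32520/4584 = 7.094 MPa.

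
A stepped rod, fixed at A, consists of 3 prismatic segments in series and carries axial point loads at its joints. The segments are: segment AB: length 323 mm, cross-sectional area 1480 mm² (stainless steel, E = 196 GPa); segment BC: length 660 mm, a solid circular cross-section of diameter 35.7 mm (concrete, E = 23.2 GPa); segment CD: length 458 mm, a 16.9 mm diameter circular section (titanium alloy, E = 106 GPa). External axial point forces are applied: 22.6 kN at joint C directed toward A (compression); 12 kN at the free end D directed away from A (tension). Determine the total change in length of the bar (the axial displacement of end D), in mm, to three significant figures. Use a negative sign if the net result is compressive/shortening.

Internal axial forces (sectioning from the free end, tension +): N_CD = 12 kN, N_BC = -10.6 kN, N_AB = -10.6 kN.
A_BC = 1001 mm².
A_CD = 224.3 mm².
δ_AB = -10600·323/(1480·196000) = -0.0118 mm
δ_BC = -10600·660/(1001·23200) = -0.3013 mm
δ_CD = 12000·458/(224.3·106000) = 0.2311 mm
δ = Σδ_i = -0.08192 mm.

-0.0819 mm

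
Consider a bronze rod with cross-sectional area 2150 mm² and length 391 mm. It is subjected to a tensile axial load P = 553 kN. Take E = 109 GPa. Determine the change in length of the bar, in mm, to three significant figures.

0.923 mm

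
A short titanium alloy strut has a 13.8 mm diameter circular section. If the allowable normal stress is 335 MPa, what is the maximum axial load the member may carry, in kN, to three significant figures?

A = 149.6 mm².
P_max = σ_allow · A = 335 · 149.6 = 50110 N = 50.11 kN.

50.1 kN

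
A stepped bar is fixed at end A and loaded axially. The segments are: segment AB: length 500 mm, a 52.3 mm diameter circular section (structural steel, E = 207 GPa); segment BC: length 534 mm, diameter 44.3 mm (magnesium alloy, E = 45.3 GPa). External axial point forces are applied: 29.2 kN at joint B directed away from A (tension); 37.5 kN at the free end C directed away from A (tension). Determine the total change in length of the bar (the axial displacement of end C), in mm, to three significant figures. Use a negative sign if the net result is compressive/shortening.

Internal axial forces (sectioning from the free end, tension +): N_BC = 37.5 kN, N_AB = 66.7 kN.
A_AB = 2148 mm².
A_BC = 1541 mm².
δ_AB = 66700·500/(2148·207000) = 0.07499 mm
δ_BC = 37500·534/(1541·45300) = 0.2868 mm
δ = Σδ_i = 0.3618 mm.

0.362 mm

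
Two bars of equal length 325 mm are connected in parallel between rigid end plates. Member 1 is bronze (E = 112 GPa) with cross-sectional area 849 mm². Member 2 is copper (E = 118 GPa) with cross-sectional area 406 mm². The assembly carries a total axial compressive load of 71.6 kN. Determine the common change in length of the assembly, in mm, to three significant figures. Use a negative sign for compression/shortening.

-0.163 mm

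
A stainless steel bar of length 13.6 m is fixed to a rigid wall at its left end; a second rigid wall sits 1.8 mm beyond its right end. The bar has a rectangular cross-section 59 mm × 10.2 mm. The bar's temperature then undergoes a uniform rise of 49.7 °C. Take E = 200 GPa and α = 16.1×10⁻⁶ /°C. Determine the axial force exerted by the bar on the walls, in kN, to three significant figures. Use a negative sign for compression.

Free thermal expansion αLΔT = 16.1e-6 · 13600 · 49.7 = 10.88 mm.
The walls engage after the gap closes; constrained expansion = 10.88 − 1.8 = 9.082 mm.
The walls impose strain ε = −(9.082)/13600 = -6.6782e-04; σ = Eε = 200000 · -6.6782e-04 = -133.6 MPa.
Wall reaction R = σ·A = -133.6·601.8 = -80380 N = -80.38 kN.

-80.4 kN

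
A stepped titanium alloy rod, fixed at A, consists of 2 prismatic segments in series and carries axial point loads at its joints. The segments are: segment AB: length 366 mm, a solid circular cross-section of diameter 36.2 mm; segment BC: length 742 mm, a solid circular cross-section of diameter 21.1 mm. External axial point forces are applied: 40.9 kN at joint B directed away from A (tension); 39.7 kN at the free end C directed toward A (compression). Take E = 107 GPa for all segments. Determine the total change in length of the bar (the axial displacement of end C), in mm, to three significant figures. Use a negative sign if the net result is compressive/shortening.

-0.783 mm

Internal axial forces (sectioning from the free end, tension +): N_BC = -39.7 kN, N_AB = 1.2 kN.
A_AB = 1029 mm².
A_BC = 349.7 mm².
δ_AB = 1200·366/(1029·107000) = 0.003988 mm
δ_BC = -39700·742/(349.7·107000) = -0.7873 mm
δ = Σδ_i = -0.7833 mm.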